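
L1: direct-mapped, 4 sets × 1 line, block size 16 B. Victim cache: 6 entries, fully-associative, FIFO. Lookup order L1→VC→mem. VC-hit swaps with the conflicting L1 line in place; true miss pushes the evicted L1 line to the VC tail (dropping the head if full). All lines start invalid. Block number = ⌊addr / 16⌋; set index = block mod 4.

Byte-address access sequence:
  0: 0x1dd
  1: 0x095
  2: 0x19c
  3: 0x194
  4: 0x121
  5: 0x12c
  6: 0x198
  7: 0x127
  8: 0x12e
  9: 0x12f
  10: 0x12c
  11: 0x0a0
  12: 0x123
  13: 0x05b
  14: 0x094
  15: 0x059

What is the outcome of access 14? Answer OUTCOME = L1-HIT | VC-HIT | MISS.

OUTCOME = VC-HIT

0: 0x1dd (blk 29, set 1) → MISS  vc=[]
1: 0x95 (blk 9, set 1) → MISS  vc=[29]
2: 0x19c (blk 25, set 1) → MISS  vc=[29, 9]
3: 0x194 (blk 25, set 1) → L1-HIT  vc=[29, 9]
4: 0x121 (blk 18, set 2) → MISS  vc=[29, 9]
5: 0x12c (blk 18, set 2) → L1-HIT  vc=[29, 9]
6: 0x198 (blk 25, set 1) → L1-HIT  vc=[29, 9]
7: 0x127 (blk 18, set 2) → L1-HIT  vc=[29, 9]
8: 0x12e (blk 18, set 2) → L1-HIT  vc=[29, 9]
9: 0x12f (blk 18, set 2) → L1-HIT  vc=[29, 9]
10: 0x12c (blk 18, set 2) → L1-HIT  vc=[29, 9]
11: 0xa0 (blk 10, set 2) → MISS  vc=[29, 9, 18]
12: 0x123 (blk 18, set 2) → VC-HIT  vc=[29, 9, 10]
13: 0x5b (blk 5, set 1) → MISS  vc=[29, 9, 10, 25]
14: 0x94 (blk 9, set 1) → VC-HIT  vc=[29, 5, 10, 25]
15: 0x59 (blk 5, set 1) → VC-HIT  vc=[29, 9, 10, 25]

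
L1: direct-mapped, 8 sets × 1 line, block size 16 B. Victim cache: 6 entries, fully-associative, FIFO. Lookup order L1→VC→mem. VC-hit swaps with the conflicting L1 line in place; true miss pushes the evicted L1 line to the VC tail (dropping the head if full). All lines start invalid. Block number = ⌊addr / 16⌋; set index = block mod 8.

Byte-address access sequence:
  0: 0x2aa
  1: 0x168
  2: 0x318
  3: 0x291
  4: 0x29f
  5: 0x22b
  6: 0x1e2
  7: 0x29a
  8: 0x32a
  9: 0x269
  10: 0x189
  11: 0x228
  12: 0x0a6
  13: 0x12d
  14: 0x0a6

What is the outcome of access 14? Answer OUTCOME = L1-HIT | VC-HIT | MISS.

  [0] addr=0x2aa blk=42 s=2: MISS | VC []
  [1] addr=0x168 blk=22 s=6: MISS | VC []
  [2] addr=0x318 blk=49 s=1: MISS | VC []
  [3] addr=0x291 blk=41 s=1: MISS | VC [49]
  [4] addr=0x29f blk=41 s=1: L1-HIT | VC [49]
  [5] addr=0x22b blk=34 s=2: MISS | VC [49, 42]
  [6] addr=0x1e2 blk=30 s=6: MISS | VC [49, 42, 22]
  [7] addr=0x29a blk=41 s=1: L1-HIT | VC [49, 42, 22]
  [8] addr=0x32a blk=50 s=2: MISS | VC [49, 42, 22, 34]
  [9] addr=0x269 blk=38 s=6: MISS | VC [49, 42, 22, 34, 30]
  [10] addr=0x189 blk=24 s=0: MISS | VC [49, 42, 22, 34, 30]
  [11] addr=0x228 blk=34 s=2: VC-HIT | VC [49, 42, 22, 50, 30]
  [12] addr=0xa6 blk=10 s=2: MISS | VC [49, 42, 22, 50, 30, 34]
  [13] addr=0x12d blk=18 s=2: MISS | VC [42, 22, 50, 30, 34, 10]
  [14] addr=0xa6 blk=10 s=2: VC-HIT | VC [42, 22, 50, 30, 34, 18]

OUTCOME = VC-HIT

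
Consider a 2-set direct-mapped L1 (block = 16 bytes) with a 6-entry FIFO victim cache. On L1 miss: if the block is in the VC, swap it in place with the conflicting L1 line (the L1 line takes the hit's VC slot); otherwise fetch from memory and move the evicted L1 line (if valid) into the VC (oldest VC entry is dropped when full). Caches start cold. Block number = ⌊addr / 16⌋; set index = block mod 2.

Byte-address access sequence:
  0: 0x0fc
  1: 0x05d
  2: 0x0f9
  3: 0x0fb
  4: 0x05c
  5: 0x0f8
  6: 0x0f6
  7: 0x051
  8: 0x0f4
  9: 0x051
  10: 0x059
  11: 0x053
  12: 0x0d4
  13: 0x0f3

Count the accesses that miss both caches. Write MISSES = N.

MISSES = 3

0: 0xfc (blk 15, set 1) → MISS  vc=[]
1: 0x5d (blk 5, set 1) → MISS  vc=[15]
2: 0xf9 (blk 15, set 1) → VC-HIT  vc=[5]
3: 0xfb (blk 15, set 1) → L1-HIT  vc=[5]
4: 0x5c (blk 5, set 1) → VC-HIT  vc=[15]
5: 0xf8 (blk 15, set 1) → VC-HIT  vc=[5]
6: 0xf6 (blk 15, set 1) → L1-HIT  vc=[5]
7: 0x51 (blk 5, set 1) → VC-HIT  vc=[15]
8: 0xf4 (blk 15, set 1) → VC-HIT  vc=[5]
9: 0x51 (blk 5, set 1) → VC-HIT  vc=[15]
10: 0x59 (blk 5, set 1) → L1-HIT  vc=[15]
11: 0x53 (blk 5, set 1) → L1-HIT  vc=[15]
12: 0xd4 (blk 13, set 1) → MISS  vc=[15, 5]
13: 0xf3 (blk 15, set 1) → VC-HIT  vc=[13, 5]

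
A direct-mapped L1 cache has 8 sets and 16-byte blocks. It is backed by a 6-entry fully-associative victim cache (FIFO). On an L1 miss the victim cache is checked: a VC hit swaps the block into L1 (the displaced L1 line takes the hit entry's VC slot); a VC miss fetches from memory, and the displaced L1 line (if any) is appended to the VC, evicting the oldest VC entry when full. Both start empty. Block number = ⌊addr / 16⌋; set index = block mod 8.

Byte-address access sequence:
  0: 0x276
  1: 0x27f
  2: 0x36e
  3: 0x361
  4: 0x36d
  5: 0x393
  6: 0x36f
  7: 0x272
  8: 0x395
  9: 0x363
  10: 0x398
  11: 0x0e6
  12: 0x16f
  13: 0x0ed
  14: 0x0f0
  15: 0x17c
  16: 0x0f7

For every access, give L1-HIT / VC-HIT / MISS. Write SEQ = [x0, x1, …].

0: 0x276 (blk 39, set 7) → MISS  vc=[]
1: 0x27f (blk 39, set 7) → L1-HIT  vc=[]
2: 0x36e (blk 54, set 6) → MISS  vc=[]
3: 0x361 (blk 54, set 6) → L1-HIT  vc=[]
4: 0x36d (blk 54, set 6) → L1-HIT  vc=[]
5: 0x393 (blk 57, set 1) → MISS  vc=[]
6: 0x36f (blk 54, set 6) → L1-HIT  vc=[]
7: 0x272 (blk 39, set 7) → L1-HIT  vc=[]
8: 0x395 (blk 57, set 1) → L1-HIT  vc=[]
9: 0x363 (blk 54, set 6) → L1-HIT  vc=[]
10: 0x398 (blk 57, set 1) → L1-HIT  vc=[]
11: 0xe6 (blk 14, set 6) → MISS  vc=[54]
12: 0x16f (blk 22, set 6) → MISS  vc=[54, 14]
13: 0xed (blk 14, set 6) → VC-HIT  vc=[54, 22]
14: 0xf0 (blk 15, set 7) → MISS  vc=[54, 22, 39]
15: 0x17c (blk 23, set 7) → MISS  vc=[54, 22, 39, 15]
16: 0xf7 (blk 15, set 7) → VC-HIT  vc=[54, 22, 39, 23]

SEQ = [MISS, L1-HIT, MISS, L1-HIT, L1-HIT, MISS, L1-HIT, L1-HIT, L1-HIT, L1-HIT, L1-HIT, MISS, MISS, VC-HIT, MISS, MISS, VC-HIT]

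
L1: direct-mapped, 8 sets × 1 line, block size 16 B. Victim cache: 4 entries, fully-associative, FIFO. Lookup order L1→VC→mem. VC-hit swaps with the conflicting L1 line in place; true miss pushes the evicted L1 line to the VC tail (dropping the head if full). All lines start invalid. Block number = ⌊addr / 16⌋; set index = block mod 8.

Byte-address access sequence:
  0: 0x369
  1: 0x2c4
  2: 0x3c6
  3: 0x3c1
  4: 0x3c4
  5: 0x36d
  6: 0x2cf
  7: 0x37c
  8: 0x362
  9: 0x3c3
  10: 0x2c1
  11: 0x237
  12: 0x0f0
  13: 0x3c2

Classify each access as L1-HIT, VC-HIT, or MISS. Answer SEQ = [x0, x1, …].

0: 0x369 (blk 54, set 6) → MISS  vc=[]
1: 0x2c4 (blk 44, set 4) → MISS  vc=[]
2: 0x3c6 (blk 60, set 4) → MISS  vc=[44]
3: 0x3c1 (blk 60, set 4) → L1-HIT  vc=[44]
4: 0x3c4 (blk 60, set 4) → L1-HIT  vc=[44]
5: 0x36d (blk 54, set 6) → L1-HIT  vc=[44]
6: 0x2cf (blk 44, set 4) → VC-HIT  vc=[60]
7: 0x37c (blk 55, set 7) → MISS  vc=[60]
8: 0x362 (blk 54, set 6) → L1-HIT  vc=[60]
9: 0x3c3 (blk 60, set 4) → VC-HIT  vc=[44]
10: 0x2c1 (blk 44, set 4) → VC-HIT  vc=[60]
11: 0x237 (blk 35, set 3) → MISS  vc=[60]
12: 0xf0 (blk 15, set 7) → MISS  vc=[60, 55]
13: 0x3c2 (blk 60, set 4) → VC-HIT  vc=[44, 55]

SEQ = [MISS, MISS, MISS, L1-HIT, L1-HIT, L1-HIT, VC-HIT, MISS, L1-HIT, VC-HIT, VC-HIT, MISS, MISS, VC-HIT]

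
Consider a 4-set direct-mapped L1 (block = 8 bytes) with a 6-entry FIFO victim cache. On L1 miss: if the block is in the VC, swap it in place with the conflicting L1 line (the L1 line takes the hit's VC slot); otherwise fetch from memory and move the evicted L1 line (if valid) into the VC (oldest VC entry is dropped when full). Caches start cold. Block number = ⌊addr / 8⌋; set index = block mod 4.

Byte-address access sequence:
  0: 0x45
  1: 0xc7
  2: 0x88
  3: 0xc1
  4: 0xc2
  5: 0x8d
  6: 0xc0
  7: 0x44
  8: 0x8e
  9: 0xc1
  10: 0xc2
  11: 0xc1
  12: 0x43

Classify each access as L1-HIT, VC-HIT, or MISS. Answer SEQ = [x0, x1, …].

  [0] addr=0x45 blk=8 s=0: MISS | VC []
  [1] addr=0xc7 blk=24 s=0: MISS | VC [8]
  [2] addr=0x88 blk=17 s=1: MISS | VC [8]
  [3] addr=0xc1 blk=24 s=0: L1-HIT | VC [8]
  [4] addr=0xc2 blk=24 s=0: L1-HIT | VC [8]
  [5] addr=0x8d blk=17 s=1: L1-HIT | VC [8]
  [6] addr=0xc0 blk=24 s=0: L1-HIT | VC [8]
  [7] addr=0x44 blk=8 s=0: VC-HIT | VC [24]
  [8] addr=0x8e blk=17 s=1: L1-HIT | VC [24]
  [9] addr=0xc1 blk=24 s=0: VC-HIT | VC [8]
  [10] addr=0xc2 blk=24 s=0: L1-HIT | VC [8]
  [11] addr=0xc1 blk=24 s=0: L1-HIT | VC [8]
  [12] addr=0x43 blk=8 s=0: VC-HIT | VC [24]

SEQ = [MISS, MISS, MISS, L1-HIT, L1-HIT, L1-HIT, L1-HIT, VC-HIT, L1-HIT, VC-HIT, L1-HIT, L1-HIT, VC-HIT]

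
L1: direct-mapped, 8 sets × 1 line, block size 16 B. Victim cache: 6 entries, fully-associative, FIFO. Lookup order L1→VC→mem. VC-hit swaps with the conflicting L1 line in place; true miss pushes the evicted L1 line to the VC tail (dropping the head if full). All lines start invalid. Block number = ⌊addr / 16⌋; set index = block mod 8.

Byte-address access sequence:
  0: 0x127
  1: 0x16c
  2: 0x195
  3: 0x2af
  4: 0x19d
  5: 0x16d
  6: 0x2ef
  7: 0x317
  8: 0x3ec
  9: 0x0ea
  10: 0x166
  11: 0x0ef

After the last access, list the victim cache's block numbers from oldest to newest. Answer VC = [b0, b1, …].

VC = [18, 22, 25, 46, 62]

  [0] addr=0x127 blk=18 s=2: MISS | VC []
  [1] addr=0x16c blk=22 s=6: MISS | VC []
  [2] addr=0x195 blk=25 s=1: MISS | VC []
  [3] addr=0x2af blk=42 s=2: MISS | VC [18]
  [4] addr=0x19d blk=25 s=1: L1-HIT | VC [18]
  [5] addr=0x16d blk=22 s=6: L1-HIT | VC [18]
  [6] addr=0x2ef blk=46 s=6: MISS | VC [18, 22]
  [7] addr=0x317 blk=49 s=1: MISS | VC [18, 22, 25]
  [8] addr=0x3ec blk=62 s=6: MISS | VC [18, 22, 25, 46]
  [9] addr=0xea blk=14 s=6: MISS | VC [18, 22, 25, 46, 62]
  [10] addr=0x166 blk=22 s=6: VC-HIT | VC [18, 14, 25, 46, 62]
  [11] addr=0xef blk=14 s=6: VC-HIT | VC [18, 22, 25, 46, 62]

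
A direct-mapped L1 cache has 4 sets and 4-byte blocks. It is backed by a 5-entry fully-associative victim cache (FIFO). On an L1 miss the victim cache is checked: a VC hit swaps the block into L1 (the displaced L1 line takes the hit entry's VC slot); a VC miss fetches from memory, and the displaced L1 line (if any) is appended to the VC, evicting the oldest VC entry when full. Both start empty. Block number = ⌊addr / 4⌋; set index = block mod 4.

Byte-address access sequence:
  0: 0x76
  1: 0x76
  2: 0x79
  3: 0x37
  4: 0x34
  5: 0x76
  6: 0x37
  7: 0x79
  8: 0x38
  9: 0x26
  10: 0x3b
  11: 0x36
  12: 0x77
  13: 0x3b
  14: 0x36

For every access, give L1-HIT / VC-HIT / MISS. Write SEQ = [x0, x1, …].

  [0] addr=0x76 blk=29 s=1: MISS | VC []
  [1] addr=0x76 blk=29 s=1: L1-HIT | VC []
  [2] addr=0x79 blk=30 s=2: MISS | VC []
  [3] addr=0x37 blk=13 s=1: MISS | VC [29]
  [4] addr=0x34 blk=13 s=1: L1-HIT | VC [29]
  [5] addr=0x76 blk=29 s=1: VC-HIT | VC [13]
  [6] addr=0x37 blk=13 s=1: VC-HIT | VC [29]
  [7] addr=0x79 blk=30 s=2: L1-HIT | VC [29]
  [8] addr=0x38 blk=14 s=2: MISS | VC [29, 30]
  [9] addr=0x26 blk=9 s=1: MISS | VC [29, 30, 13]
  [10] addr=0x3b blk=14 s=2: L1-HIT | VC [29, 30, 13]
  [11] addr=0x36 blk=13 s=1: VC-HIT | VC [29, 30, 9]
  [12] addr=0x77 blk=29 s=1: VC-HIT | VC [13, 30, 9]
  [13] addr=0x3b blk=14 s=2: L1-HIT | VC [13, 30, 9]
  [14] addr=0x36 blk=13 s=1: VC-HIT | VC [29, 30, 9]

SEQ = [MISS, L1-HIT, MISS, MISS, L1-HIT, VC-HIT, VC-HIT, L1-HIT, MISS, MISS, L1-HIT, VC-HIT, VC-HIT, L1-HIT, VC-HIT]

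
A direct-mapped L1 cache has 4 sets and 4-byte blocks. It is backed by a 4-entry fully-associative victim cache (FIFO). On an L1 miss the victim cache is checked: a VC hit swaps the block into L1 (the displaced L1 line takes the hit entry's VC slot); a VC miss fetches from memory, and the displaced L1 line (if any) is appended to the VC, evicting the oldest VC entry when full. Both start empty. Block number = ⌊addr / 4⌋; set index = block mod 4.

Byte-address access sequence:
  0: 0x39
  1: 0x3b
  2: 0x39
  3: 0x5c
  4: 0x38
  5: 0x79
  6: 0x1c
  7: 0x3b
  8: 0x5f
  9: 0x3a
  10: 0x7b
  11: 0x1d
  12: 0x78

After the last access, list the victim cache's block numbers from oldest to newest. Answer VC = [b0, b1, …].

#0 0x39→b14/s2 MISS; vc=[]
#1 0x3b→b14/s2 L1-HIT; vc=[]
#2 0x39→b14/s2 L1-HIT; vc=[]
#3 0x5c→b23/s3 MISS; vc=[]
#4 0x38→b14/s2 L1-HIT; vc=[]
#5 0x79→b30/s2 MISS; vc=[14]
#6 0x1c→b7/s3 MISS; vc=[14,23]
#7 0x3b→b14/s2 VC-HIT; vc=[30,23]
#8 0x5f→b23/s3 VC-HIT; vc=[30,7]
#9 0x3a→b14/s2 L1-HIT; vc=[30,7]
#10 0x7b→b30/s2 VC-HIT; vc=[14,7]
#11 0x1d→b7/s3 VC-HIT; vc=[14,23]
#12 0x78→b30/s2 L1-HIT; vc=[14,23]

VC = [14, 23]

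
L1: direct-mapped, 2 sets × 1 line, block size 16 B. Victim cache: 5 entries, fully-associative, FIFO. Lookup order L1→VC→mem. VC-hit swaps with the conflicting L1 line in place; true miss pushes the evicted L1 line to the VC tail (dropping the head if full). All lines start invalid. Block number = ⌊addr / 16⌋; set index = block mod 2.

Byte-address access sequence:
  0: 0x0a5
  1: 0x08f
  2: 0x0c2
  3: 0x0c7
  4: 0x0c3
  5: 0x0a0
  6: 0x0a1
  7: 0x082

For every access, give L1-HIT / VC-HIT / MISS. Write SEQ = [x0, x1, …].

  [0] addr=0xa5 blk=10 s=0: MISS | VC []
  [1] addr=0x8f blk=8 s=0: MISS | VC [10]
  [2] addr=0xc2 blk=12 s=0: MISS | VC [10, 8]
  [3] addr=0xc7 blk=12 s=0: L1-HIT | VC [10, 8]
  [4] addr=0xc3 blk=12 s=0: L1-HIT | VC [10, 8]
  [5] addr=0xa0 blk=10 s=0: VC-HIT | VC [12, 8]
  [6] addr=0xa1 blk=10 s=0: L1-HIT | VC [12, 8]
  [7] addr=0x82 blk=8 s=0: VC-HIT | VC [12, 10]

SEQ = [MISS, MISS, MISS, L1-HIT, L1-HIT, VC-HIT, L1-HIT, VC-HIT]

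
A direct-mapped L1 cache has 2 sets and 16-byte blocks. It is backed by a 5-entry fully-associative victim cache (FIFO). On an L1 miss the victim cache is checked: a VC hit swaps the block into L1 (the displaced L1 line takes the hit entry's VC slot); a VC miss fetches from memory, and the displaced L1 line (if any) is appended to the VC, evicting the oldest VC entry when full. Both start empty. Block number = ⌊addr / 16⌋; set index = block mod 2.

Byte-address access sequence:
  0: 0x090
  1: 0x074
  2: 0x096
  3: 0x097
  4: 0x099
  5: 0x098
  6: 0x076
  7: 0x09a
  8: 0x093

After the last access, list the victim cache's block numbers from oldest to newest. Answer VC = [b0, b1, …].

VC = [7]

#0 0x90→b9/s1 MISS; vc=[]
#1 0x74→b7/s1 MISS; vc=[9]
#2 0x96→b9/s1 VC-HIT; vc=[7]
#3 0x97→b9/s1 L1-HIT; vc=[7]
#4 0x99→b9/s1 L1-HIT; vc=[7]
#5 0x98→b9/s1 L1-HIT; vc=[7]
#6 0x76→b7/s1 VC-HIT; vc=[9]
#7 0x9a→b9/s1 VC-HIT; vc=[7]
#8 0x93→b9/s1 L1-HIT; vc=[7]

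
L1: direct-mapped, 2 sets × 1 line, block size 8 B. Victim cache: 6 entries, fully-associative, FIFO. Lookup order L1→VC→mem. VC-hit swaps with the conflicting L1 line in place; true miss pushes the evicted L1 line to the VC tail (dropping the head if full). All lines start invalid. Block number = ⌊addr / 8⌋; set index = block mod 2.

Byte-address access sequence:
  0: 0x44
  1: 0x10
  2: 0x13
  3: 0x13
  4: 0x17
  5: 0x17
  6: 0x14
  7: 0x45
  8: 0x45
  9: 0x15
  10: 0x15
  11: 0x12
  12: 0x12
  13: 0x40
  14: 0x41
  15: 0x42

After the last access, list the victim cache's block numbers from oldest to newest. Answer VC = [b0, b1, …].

VC = [2]

  [0] addr=0x44 blk=8 s=0: MISS | VC []
  [1] addr=0x10 blk=2 s=0: MISS | VC [8]
  [2] addr=0x13 blk=2 s=0: L1-HIT | VC [8]
  [3] addr=0x13 blk=2 s=0: L1-HIT | VC [8]
  [4] addr=0x17 blk=2 s=0: L1-HIT | VC [8]
  [5] addr=0x17 blk=2 s=0: L1-HIT | VC [8]
  [6] addr=0x14 blk=2 s=0: L1-HIT | VC [8]
  [7] addr=0x45 blk=8 s=0: VC-HIT | VC [2]
  [8] addr=0x45 blk=8 s=0: L1-HIT | VC [2]
  [9] addr=0x15 blk=2 s=0: VC-HIT | VC [8]
  [10] addr=0x15 blk=2 s=0: L1-HIT | VC [8]
  [11] addr=0x12 blk=2 s=0: L1-HIT | VC [8]
  [12] addr=0x12 blk=2 s=0: L1-HIT | VC [8]
  [13] addr=0x40 blk=8 s=0: VC-HIT | VC [2]
  [14] addr=0x41 blk=8 s=0: L1-HIT | VC [2]
  [15] addr=0x42 blk=8 s=0: L1-HIT | VC [2]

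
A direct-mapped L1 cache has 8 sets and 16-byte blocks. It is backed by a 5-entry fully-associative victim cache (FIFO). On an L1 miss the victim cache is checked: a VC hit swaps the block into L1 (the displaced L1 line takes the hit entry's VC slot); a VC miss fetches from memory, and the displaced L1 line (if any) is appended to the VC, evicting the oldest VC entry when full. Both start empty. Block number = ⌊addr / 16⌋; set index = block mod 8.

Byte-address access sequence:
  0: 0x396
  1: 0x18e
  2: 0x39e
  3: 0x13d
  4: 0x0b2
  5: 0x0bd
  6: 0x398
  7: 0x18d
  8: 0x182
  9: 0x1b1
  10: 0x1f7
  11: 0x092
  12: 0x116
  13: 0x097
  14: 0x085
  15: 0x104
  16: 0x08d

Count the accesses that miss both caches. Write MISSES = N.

  [0] addr=0x396 blk=57 s=1: MISS | VC []
  [1] addr=0x18e blk=24 s=0: MISS | VC []
  [2] addr=0x39e blk=57 s=1: L1-HIT | VC []
  [3] addr=0x13d blk=19 s=3: MISS | VC []
  [4] addr=0xb2 blk=11 s=3: MISS | VC [19]
  [5] addr=0xbd blk=11 s=3: L1-HIT | VC [19]
  [6] addr=0x398 blk=57 s=1: L1-HIT | VC [19]
  [7] addr=0x18d blk=24 s=0: L1-HIT | VC [19]
  [8] addr=0x182 blk=24 s=0: L1-HIT | VC [19]
  [9] addr=0x1b1 blk=27 s=3: MISS | VC [19, 11]
  [10] addr=0x1f7 blk=31 s=7: MISS | VC [19, 11]
  [11] addr=0x92 blk=9 s=1: MISS | VC [19, 11, 57]
  [12] addr=0x116 blk=17 s=1: MISS | VC [19, 11, 57, 9]
  [13] addr=0x97 blk=9 s=1: VC-HIT | VC [19, 11, 57, 17]
  [14] addr=0x85 blk=8 s=0: MISS | VC [19, 11, 57, 17, 24]
  [15] addr=0x104 blk=16 s=0: MISS | VC [11, 57, 17, 24, 8]
  [16] addr=0x8d blk=8 s=0: VC-HIT | VC [11, 57, 17, 24, 16]

MISSES = 10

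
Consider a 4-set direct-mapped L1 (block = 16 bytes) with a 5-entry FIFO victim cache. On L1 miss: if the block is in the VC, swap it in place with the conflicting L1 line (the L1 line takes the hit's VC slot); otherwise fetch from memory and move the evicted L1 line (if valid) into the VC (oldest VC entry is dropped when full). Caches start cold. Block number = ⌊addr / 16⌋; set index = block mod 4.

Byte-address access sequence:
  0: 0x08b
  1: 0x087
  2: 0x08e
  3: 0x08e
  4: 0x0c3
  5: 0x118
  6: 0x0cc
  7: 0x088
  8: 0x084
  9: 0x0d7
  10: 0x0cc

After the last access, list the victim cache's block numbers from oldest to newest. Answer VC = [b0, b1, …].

VC = [8, 17]

#0 0x8b→b8/s0 MISS; vc=[]
#1 0x87→b8/s0 L1-HIT; vc=[]
#2 0x8e→b8/s0 L1-HIT; vc=[]
#3 0x8e→b8/s0 L1-HIT; vc=[]
#4 0xc3→b12/s0 MISS; vc=[8]
#5 0x118→b17/s1 MISS; vc=[8]
#6 0xcc→b12/s0 L1-HIT; vc=[8]
#7 0x88→b8/s0 VC-HIT; vc=[12]
#8 0x84→b8/s0 L1-HIT; vc=[12]
#9 0xd7→b13/s1 MISS; vc=[12,17]
#10 0xcc→b12/s0 VC-HIT; vc=[8,17]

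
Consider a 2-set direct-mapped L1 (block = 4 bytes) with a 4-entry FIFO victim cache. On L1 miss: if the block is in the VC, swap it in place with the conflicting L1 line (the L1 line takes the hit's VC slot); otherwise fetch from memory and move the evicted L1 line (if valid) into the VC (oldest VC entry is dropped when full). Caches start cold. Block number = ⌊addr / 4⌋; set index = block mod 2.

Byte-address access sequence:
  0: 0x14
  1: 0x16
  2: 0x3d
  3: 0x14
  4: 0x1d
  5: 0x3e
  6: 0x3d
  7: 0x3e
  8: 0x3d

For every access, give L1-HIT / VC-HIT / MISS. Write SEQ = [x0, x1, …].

SEQ = [MISS, L1-HIT, MISS, VC-HIT, MISS, VC-HIT, L1-HIT, L1-HIT, L1-HIT]

0: 0x14 (blk 5, set 1) → MISS  vc=[]
1: 0x16 (blk 5, set 1) → L1-HIT  vc=[]
2: 0x3d (blk 15, set 1) → MISS  vc=[5]
3: 0x14 (blk 5, set 1) → VC-HIT  vc=[15]
4: 0x1d (blk 7, set 1) → MISS  vc=[15, 5]
5: 0x3e (blk 15, set 1) → VC-HIT  vc=[7, 5]
6: 0x3d (blk 15, set 1) → L1-HIT  vc=[7, 5]
7: 0x3e (blk 15, set 1) → L1-HIT  vc=[7, 5]
8: 0x3d (blk 15, set 1) → L1-HIT  vc=[7, 5]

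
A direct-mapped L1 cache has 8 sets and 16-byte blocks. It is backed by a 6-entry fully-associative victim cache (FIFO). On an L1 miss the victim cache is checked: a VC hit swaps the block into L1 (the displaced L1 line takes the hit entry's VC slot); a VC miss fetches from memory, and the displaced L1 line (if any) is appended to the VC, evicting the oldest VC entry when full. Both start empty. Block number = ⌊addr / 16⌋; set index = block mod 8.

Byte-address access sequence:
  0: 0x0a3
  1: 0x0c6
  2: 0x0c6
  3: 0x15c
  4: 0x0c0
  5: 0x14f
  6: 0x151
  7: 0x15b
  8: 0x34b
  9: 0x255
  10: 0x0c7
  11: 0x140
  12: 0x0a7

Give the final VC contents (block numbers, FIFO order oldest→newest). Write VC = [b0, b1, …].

VC = [52, 12, 21]

#0 0xa3→b10/s2 MISS; vc=[]
#1 0xc6→b12/s4 MISS; vc=[]
#2 0xc6→b12/s4 L1-HIT; vc=[]
#3 0x15c→b21/s5 MISS; vc=[]
#4 0xc0→b12/s4 L1-HIT; vc=[]
#5 0x14f→b20/s4 MISS; vc=[12]
#6 0x151→b21/s5 L1-HIT; vc=[12]
#7 0x15b→b21/s5 L1-HIT; vc=[12]
#8 0x34b→b52/s4 MISS; vc=[12,20]
#9 0x255→b37/s5 MISS; vc=[12,20,21]
#10 0xc7→b12/s4 VC-HIT; vc=[52,20,21]
#11 0x140→b20/s4 VC-HIT; vc=[52,12,21]
#12 0xa7→b10/s2 L1-HIT; vc=[52,12,21]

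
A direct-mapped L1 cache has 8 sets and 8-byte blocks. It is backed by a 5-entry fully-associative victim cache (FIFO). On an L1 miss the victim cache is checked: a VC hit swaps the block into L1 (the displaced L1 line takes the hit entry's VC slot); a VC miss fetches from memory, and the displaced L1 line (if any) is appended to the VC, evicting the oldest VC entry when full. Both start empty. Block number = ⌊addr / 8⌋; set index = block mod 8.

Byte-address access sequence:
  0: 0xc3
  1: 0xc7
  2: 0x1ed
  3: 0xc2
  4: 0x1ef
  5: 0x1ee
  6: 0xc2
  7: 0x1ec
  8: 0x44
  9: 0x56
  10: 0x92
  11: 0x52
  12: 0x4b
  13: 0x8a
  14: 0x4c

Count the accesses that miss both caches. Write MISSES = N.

MISSES = 7

  [0] addr=0xc3 blk=24 s=0: MISS | VC []
  [1] addr=0xc7 blk=24 s=0: L1-HIT | VC []
  [2] addr=0x1ed blk=61 s=5: MISS | VC []
  [3] addr=0xc2 blk=24 s=0: L1-HIT | VC []
  [4] addr=0x1ef blk=61 s=5: L1-HIT | VC []
  [5] addr=0x1ee blk=61 s=5: L1-HIT | VC []
  [6] addr=0xc2 blk=24 s=0: L1-HIT | VC []
  [7] addr=0x1ec blk=61 s=5: L1-HIT | VC []
  [8] addr=0x44 blk=8 s=0: MISS | VC [24]
  [9] addr=0x56 blk=10 s=2: MISS | VC [24]
  [10] addr=0x92 blk=18 s=2: MISS | VC [24, 10]
  [11] addr=0x52 blk=10 s=2: VC-HIT | VC [24, 18]
  [12] addr=0x4b blk=9 s=1: MISS | VC [24, 18]
  [13] addr=0x8a blk=17 s=1: MISS | VC [24, 18, 9]
  [14] addr=0x4c blk=9 s=1: VC-HIT | VC [24, 18, 17]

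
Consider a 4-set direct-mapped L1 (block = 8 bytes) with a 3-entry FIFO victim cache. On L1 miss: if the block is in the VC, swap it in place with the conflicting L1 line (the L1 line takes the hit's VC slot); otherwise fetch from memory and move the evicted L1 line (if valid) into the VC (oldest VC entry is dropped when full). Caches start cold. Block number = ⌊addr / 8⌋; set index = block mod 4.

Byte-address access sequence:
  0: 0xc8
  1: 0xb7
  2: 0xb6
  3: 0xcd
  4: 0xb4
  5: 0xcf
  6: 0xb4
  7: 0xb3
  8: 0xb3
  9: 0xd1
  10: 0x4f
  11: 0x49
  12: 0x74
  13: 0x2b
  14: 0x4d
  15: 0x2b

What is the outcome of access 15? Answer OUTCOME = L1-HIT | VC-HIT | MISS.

#0 0xc8→b25/s1 MISS; vc=[]
#1 0xb7→b22/s2 MISS; vc=[]
#2 0xb6→b22/s2 L1-HIT; vc=[]
#3 0xcd→b25/s1 L1-HIT; vc=[]
#4 0xb4→b22/s2 L1-HIT; vc=[]
#5 0xcf→b25/s1 L1-HIT; vc=[]
#6 0xb4→b22/s2 L1-HIT; vc=[]
#7 0xb3→b22/s2 L1-HIT; vc=[]
#8 0xb3→b22/s2 L1-HIT; vc=[]
#9 0xd1→b26/s2 MISS; vc=[22]
#10 0x4f→b9/s1 MISS; vc=[22,25]
#11 0x49→b9/s1 L1-HIT; vc=[22,25]
#12 0x74→b14/s2 MISS; vc=[22,25,26]
#13 0x2b→b5/s1 MISS; vc=[25,26,9]
#14 0x4d→b9/s1 VC-HIT; vc=[25,26,5]
#15 0x2b→b5/s1 VC-HIT; vc=[25,26,9]

OUTCOME = VC-HIT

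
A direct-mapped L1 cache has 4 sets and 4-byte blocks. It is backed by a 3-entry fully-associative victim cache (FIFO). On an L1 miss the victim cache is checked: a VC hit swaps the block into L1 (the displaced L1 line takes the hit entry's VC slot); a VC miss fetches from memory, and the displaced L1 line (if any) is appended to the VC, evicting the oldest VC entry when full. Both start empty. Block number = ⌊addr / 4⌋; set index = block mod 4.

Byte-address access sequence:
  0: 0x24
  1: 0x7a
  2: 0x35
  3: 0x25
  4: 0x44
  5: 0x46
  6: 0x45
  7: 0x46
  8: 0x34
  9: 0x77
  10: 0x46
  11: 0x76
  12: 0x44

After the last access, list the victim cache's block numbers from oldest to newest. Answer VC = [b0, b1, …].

VC = [29, 9, 13]

0: 0x24 (blk 9, set 1) → MISS  vc=[]
1: 0x7a (blk 30, set 2) → MISS  vc=[]
2: 0x35 (blk 13, set 1) → MISS  vc=[9]
3: 0x25 (blk 9, set 1) → VC-HIT  vc=[13]
4: 0x44 (blk 17, set 1) → MISS  vc=[13, 9]
5: 0x46 (blk 17, set 1) → L1-HIT  vc=[13, 9]
6: 0x45 (blk 17, set 1) → L1-HIT  vc=[13, 9]
7: 0x46 (blk 17, set 1) → L1-HIT  vc=[13, 9]
8: 0x34 (blk 13, set 1) → VC-HIT  vc=[17, 9]
9: 0x77 (blk 29, set 1) → MISS  vc=[17, 9, 13]
10: 0x46 (blk 17, set 1) → VC-HIT  vc=[29, 9, 13]
11: 0x76 (blk 29, set 1) → VC-HIT  vc=[17, 9, 13]
12: 0x44 (blk 17, set 1) → VC-HIT  vc=[29, 9, 13]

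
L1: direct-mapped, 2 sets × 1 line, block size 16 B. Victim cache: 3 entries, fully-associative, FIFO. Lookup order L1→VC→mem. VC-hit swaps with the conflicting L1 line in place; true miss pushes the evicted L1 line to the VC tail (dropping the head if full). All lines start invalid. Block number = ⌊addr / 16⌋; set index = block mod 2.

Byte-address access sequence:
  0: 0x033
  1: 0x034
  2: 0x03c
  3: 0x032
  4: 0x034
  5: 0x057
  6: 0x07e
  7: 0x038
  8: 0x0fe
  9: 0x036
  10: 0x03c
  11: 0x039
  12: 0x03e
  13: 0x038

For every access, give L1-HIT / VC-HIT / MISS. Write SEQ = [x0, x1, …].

SEQ = [MISS, L1-HIT, L1-HIT, L1-HIT, L1-HIT, MISS, MISS, VC-HIT, MISS, VC-HIT, L1-HIT, L1-HIT, L1-HIT, L1-HIT]

#0 0x33→b3/s1 MISS; vc=[]
#1 0x34→b3/s1 L1-HIT; vc=[]
#2 0x3c→b3/s1 L1-HIT; vc=[]
#3 0x32→b3/s1 L1-HIT; vc=[]
#4 0x34→b3/s1 L1-HIT; vc=[]
#5 0x57→b5/s1 MISS; vc=[3]
#6 0x7e→b7/s1 MISS; vc=[3,5]
#7 0x38→b3/s1 VC-HIT; vc=[7,5]
#8 0xfe→b15/s1 MISS; vc=[7,5,3]
#9 0x36→b3/s1 VC-HIT; vc=[7,5,15]
#10 0x3c→b3/s1 L1-HIT; vc=[7,5,15]
#11 0x39→b3/s1 L1-HIT; vc=[7,5,15]
#12 0x3e→b3/s1 L1-HIT; vc=[7,5,15]
#13 0x38→b3/s1 L1-HIT; vc=[7,5,15]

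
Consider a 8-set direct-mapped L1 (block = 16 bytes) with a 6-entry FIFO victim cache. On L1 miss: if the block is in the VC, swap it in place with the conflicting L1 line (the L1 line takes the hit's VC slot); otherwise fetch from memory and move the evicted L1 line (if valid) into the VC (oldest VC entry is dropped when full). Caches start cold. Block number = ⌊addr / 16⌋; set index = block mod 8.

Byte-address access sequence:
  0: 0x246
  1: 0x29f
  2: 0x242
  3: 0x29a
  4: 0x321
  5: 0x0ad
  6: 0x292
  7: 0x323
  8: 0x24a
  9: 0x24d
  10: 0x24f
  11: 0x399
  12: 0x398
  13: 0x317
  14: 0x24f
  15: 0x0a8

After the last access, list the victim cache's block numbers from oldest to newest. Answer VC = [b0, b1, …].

VC = [50, 41, 57]

  [0] addr=0x246 blk=36 s=4: MISS | VC []
  [1] addr=0x29f blk=41 s=1: MISS | VC []
  [2] addr=0x242 blk=36 s=4: L1-HIT | VC []
  [3] addr=0x29a blk=41 s=1: L1-HIT | VC []
  [4] addr=0x321 blk=50 s=2: MISS | VC []
  [5] addr=0xad blk=10 s=2: MISS | VC [50]
  [6] addr=0x292 blk=41 s=1: L1-HIT | VC [50]
  [7] addr=0x323 blk=50 s=2: VC-HIT | VC [10]
  [8] addr=0x24a blk=36 s=4: L1-HIT | VC [10]
  [9] addr=0x24d blk=36 s=4: L1-HIT | VC [10]
  [10] addr=0x24f blk=36 s=4: L1-HIT | VC [10]
  [11] addr=0x399 blk=57 s=1: MISS | VC [10, 41]
  [12] addr=0x398 blk=57 s=1: L1-HIT | VC [10, 41]
  [13] addr=0x317 blk=49 s=1: MISS | VC [10, 41, 57]
  [14] addr=0x24f blk=36 s=4: L1-HIT | VC [10, 41, 57]
  [15] addr=0xa8 blk=10 s=2: VC-HIT | VC [50, 41, 57]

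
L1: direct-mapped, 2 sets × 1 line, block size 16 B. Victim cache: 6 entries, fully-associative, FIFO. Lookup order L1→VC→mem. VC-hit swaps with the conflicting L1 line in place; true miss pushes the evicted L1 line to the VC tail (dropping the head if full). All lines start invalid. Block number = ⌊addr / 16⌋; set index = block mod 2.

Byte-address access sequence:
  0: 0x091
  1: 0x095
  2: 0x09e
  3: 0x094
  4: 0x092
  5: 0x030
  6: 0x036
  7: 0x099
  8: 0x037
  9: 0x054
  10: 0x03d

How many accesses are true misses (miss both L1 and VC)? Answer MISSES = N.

  [0] addr=0x91 blk=9 s=1: MISS | VC []
  [1] addr=0x95 blk=9 s=1: L1-HIT | VC []
  [2] addr=0x9e blk=9 s=1: L1-HIT | VC []
  [3] addr=0x94 blk=9 s=1: L1-HIT | VC []
  [4] addr=0x92 blk=9 s=1: L1-HIT | VC []
  [5] addr=0x30 blk=3 s=1: MISS | VC [9]
  [6] addr=0x36 blk=3 s=1: L1-HIT | VC [9]
  [7] addr=0x99 blk=9 s=1: VC-HIT | VC [3]
  [8] addr=0x37 blk=3 s=1: VC-HIT | VC [9]
  [9] addr=0x54 blk=5 s=1: MISS | VC [9, 3]
  [10] addr=0x3d blk=3 s=1: VC-HIT | VC [9, 5]

MISSES = 3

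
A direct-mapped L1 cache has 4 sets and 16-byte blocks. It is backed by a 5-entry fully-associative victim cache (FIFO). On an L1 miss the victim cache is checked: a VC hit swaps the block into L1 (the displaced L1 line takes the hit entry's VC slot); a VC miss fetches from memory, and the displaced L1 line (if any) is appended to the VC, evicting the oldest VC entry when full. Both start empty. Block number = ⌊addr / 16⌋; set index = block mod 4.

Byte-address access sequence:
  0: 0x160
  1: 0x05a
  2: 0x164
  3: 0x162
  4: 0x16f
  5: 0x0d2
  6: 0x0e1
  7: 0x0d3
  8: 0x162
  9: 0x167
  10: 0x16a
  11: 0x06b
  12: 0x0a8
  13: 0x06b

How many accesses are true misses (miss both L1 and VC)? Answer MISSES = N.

MISSES = 6

#0 0x160→b22/s2 MISS; vc=[]
#1 0x5a→b5/s1 MISS; vc=[]
#2 0x164→b22/s2 L1-HIT; vc=[]
#3 0x162→b22/s2 L1-HIT; vc=[]
#4 0x16f→b22/s2 L1-HIT; vc=[]
#5 0xd2→b13/s1 MISS; vc=[5]
#6 0xe1→b14/s2 MISS; vc=[5,22]
#7 0xd3→b13/s1 L1-HIT; vc=[5,22]
#8 0x162→b22/s2 VC-HIT; vc=[5,14]
#9 0x167→b22/s2 L1-HIT; vc=[5,14]
#10 0x16a→b22/s2 L1-HIT; vc=[5,14]
#11 0x6b→b6/s2 MISS; vc=[5,14,22]
#12 0xa8→b10/s2 MISS; vc=[5,14,22,6]
#13 0x6b→b6/s2 VC-HIT; vc=[5,14,22,10]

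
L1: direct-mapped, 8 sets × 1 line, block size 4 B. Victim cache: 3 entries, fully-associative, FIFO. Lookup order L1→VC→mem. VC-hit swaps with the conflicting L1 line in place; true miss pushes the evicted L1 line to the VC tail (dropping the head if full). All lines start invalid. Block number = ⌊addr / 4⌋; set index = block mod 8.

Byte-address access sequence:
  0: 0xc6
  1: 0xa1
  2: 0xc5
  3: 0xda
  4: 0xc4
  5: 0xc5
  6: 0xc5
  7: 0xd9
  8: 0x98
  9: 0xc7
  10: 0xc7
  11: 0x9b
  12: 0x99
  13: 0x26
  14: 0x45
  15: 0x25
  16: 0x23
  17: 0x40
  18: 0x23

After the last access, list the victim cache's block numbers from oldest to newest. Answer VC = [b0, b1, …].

0: 0xc6 (blk 49, set 1) → MISS  vc=[]
1: 0xa1 (blk 40, set 0) → MISS  vc=[]
2: 0xc5 (blk 49, set 1) → L1-HIT  vc=[]
3: 0xda (blk 54, set 6) → MISS  vc=[]
4: 0xc4 (blk 49, set 1) → L1-HIT  vc=[]
5: 0xc5 (blk 49, set 1) → L1-HIT  vc=[]
6: 0xc5 (blk 49, set 1) → L1-HIT  vc=[]
7: 0xd9 (blk 54, set 6) → L1-HIT  vc=[]
8: 0x98 (blk 38, set 6) → MISS  vc=[54]
9: 0xc7 (blk 49, set 1) → L1-HIT  vc=[54]
10: 0xc7 (blk 49, set 1) → L1-HIT  vc=[54]
11: 0x9b (blk 38, set 6) → L1-HIT  vc=[54]
12: 0x99 (blk 38, set 6) → L1-HIT  vc=[54]
13: 0x26 (blk 9, set 1) → MISS  vc=[54, 49]
14: 0x45 (blk 17, set 1) → MISS  vc=[54, 49, 9]
15: 0x25 (blk 9, set 1) → VC-HIT  vc=[54, 49, 17]
16: 0x23 (blk 8, set 0) → MISS  vc=[49, 17, 40]
17: 0x40 (blk 16, set 0) → MISS  vc=[17, 40, 8]
18: 0x23 (blk 8, set 0) → VC-HIT  vc=[17, 40, 16]

VC = [17, 40, 16]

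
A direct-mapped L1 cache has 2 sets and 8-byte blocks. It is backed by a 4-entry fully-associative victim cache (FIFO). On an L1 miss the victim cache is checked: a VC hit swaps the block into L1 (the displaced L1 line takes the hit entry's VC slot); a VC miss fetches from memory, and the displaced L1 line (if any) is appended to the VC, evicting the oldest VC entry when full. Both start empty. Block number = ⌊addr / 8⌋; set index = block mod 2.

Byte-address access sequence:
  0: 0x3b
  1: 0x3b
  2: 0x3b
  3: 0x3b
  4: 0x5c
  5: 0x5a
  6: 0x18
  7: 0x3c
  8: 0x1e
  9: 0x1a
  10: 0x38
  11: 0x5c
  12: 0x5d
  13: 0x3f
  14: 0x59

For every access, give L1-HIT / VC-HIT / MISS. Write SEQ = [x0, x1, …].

  [0] addr=0x3b blk=7 s=1: MISS | VC []
  [1] addr=0x3b blk=7 s=1: L1-HIT | VC []
  [2] addr=0x3b blk=7 s=1: L1-HIT | VC []
  [3] addr=0x3b blk=7 s=1: L1-HIT | VC []
  [4] addr=0x5c blk=11 s=1: MISS | VC [7]
  [5] addr=0x5a blk=11 s=1: L1-HIT | VC [7]
  [6] addr=0x18 blk=3 s=1: MISS | VC [7, 11]
  [7] addr=0x3c blk=7 s=1: VC-HIT | VC [3, 11]
  [8] addr=0x1e blk=3 s=1: VC-HIT | VC [7, 11]
  [9] addr=0x1a blk=3 s=1: L1-HIT | VC [7, 11]
  [10] addr=0x38 blk=7 s=1: VC-HIT | VC [3, 11]
  [11] addr=0x5c blk=11 s=1: VC-HIT | VC [3, 7]
  [12] addr=0x5d blk=11 s=1: L1-HIT | VC [3, 7]
  [13] addr=0x3f blk=7 s=1: VC-HIT | VC [3, 11]
  [14] addr=0x59 blk=11 s=1: VC-HIT | VC [3, 7]

SEQ = [MISS, L1-HIT, L1-HIT, L1-HIT, MISS, L1-HIT, MISS, VC-HIT, VC-HIT, L1-HIT, VC-HIT, VC-HIT, L1-HIT, VC-HIT, VC-HIT]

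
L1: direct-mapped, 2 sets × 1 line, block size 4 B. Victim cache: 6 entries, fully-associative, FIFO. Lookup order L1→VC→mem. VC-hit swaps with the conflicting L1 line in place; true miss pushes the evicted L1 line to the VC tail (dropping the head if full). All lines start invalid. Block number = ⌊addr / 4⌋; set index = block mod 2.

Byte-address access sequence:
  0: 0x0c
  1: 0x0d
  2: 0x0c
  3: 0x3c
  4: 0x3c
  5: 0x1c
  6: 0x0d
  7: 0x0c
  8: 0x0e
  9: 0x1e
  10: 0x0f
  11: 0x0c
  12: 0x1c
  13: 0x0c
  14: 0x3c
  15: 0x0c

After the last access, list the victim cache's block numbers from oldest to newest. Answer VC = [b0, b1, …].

VC = [7, 15]

  [0] addr=0xc blk=3 s=1: MISS | VC []
  [1] addr=0xd blk=3 s=1: L1-HIT | VC []
  [2] addr=0xc blk=3 s=1: L1-HIT | VC []
  [3] addr=0x3c blk=15 s=1: MISS | VC [3]
  [4] addr=0x3c blk=15 s=1: L1-HIT | VC [3]
  [5] addr=0x1c blk=7 s=1: MISS | VC [3, 15]
  [6] addr=0xd blk=3 s=1: VC-HIT | VC [7, 15]
  [7] addr=0xc blk=3 s=1: L1-HIT | VC [7, 15]
  [8] addr=0xe blk=3 s=1: L1-HIT | VC [7, 15]
  [9] addr=0x1e blk=7 s=1: VC-HIT | VC [3, 15]
  [10] addr=0xf blk=3 s=1: VC-HIT | VC [7, 15]
  [11] addr=0xc blk=3 s=1: L1-HIT | VC [7, 15]
  [12] addr=0x1c blk=7 s=1: VC-HIT | VC [3, 15]
  [13] addr=0xc blk=3 s=1: VC-HIT | VC [7, 15]
  [14] addr=0x3c blk=15 s=1: VC-HIT | VC [7, 3]
  [15] addr=0xc blk=3 s=1: VC-HIT | VC [7, 15]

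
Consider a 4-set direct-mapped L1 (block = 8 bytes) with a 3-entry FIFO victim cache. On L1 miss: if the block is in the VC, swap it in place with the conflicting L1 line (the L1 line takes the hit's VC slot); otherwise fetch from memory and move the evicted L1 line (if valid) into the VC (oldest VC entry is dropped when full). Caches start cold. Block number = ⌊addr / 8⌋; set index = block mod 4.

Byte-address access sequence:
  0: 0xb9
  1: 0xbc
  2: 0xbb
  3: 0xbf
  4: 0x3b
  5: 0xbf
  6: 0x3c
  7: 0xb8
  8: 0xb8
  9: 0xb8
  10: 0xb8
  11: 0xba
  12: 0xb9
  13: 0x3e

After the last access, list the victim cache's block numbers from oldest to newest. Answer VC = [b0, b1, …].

VC = [23]

0: 0xb9 (blk 23, set 3) → MISS  vc=[]
1: 0xbc (blk 23, set 3) → L1-HIT  vc=[]
2: 0xbb (blk 23, set 3) → L1-HIT  vc=[]
3: 0xbf (blk 23, set 3) → L1-HIT  vc=[]
4: 0x3b (blk 7, set 3) → MISS  vc=[23]
5: 0xbf (blk 23, set 3) → VC-HIT  vc=[7]
6: 0x3c (blk 7, set 3) → VC-HIT  vc=[23]
7: 0xb8 (blk 23, set 3) → VC-HIT  vc=[7]
8: 0xb8 (blk 23, set 3) → L1-HIT  vc=[7]
9: 0xb8 (blk 23, set 3) → L1-HIT  vc=[7]
10: 0xb8 (blk 23, set 3) → L1-HIT  vc=[7]
11: 0xba (blk 23, set 3) → L1-HIT  vc=[7]
12: 0xb9 (blk 23, set 3) → L1-HIT  vc=[7]
13: 0x3e (blk 7, set 3) → VC-HIT  vc=[23]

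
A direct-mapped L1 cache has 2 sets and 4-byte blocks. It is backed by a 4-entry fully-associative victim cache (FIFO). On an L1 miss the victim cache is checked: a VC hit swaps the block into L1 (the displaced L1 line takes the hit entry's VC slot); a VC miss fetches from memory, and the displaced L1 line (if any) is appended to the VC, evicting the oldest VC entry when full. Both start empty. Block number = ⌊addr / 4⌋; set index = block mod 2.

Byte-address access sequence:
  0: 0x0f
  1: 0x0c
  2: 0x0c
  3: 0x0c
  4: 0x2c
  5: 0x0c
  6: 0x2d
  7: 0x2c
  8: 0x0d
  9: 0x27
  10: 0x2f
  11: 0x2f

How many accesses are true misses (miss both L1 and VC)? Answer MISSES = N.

0: 0xf (blk 3, set 1) → MISS  vc=[]
1: 0xc (blk 3, set 1) → L1-HIT  vc=[]
2: 0xc (blk 3, set 1) → L1-HIT  vc=[]
3: 0xc (blk 3, set 1) → L1-HIT  vc=[]
4: 0x2c (blk 11, set 1) → MISS  vc=[3]
5: 0xc (blk 3, set 1) → VC-HIT  vc=[11]
6: 0x2d (blk 11, set 1) → VC-HIT  vc=[3]
7: 0x2c (blk 11, set 1) → L1-HIT  vc=[3]
8: 0xd (blk 3, set 1) → VC-HIT  vc=[11]
9: 0x27 (blk 9, set 1) → MISS  vc=[11, 3]
10: 0x2f (blk 11, set 1) → VC-HIT  vc=[9, 3]
11: 0x2f (blk 11, set 1) → L1-HIT  vc=[9, 3]

MISSES = 3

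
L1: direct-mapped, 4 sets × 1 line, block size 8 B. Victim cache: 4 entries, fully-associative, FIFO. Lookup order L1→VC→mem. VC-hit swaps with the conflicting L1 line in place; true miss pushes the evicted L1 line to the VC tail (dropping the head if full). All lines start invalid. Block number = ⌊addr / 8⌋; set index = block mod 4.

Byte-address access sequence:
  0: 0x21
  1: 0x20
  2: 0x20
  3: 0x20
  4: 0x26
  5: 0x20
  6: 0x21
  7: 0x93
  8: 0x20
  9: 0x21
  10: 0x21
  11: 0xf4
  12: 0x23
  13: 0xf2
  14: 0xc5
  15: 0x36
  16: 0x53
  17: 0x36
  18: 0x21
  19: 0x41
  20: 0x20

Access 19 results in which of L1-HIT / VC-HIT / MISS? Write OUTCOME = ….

OUTCOME = MISS

#0 0x21→b4/s0 MISS; vc=[]
#1 0x20→b4/s0 L1-HIT; vc=[]
#2 0x20→b4/s0 L1-HIT; vc=[]
#3 0x20→b4/s0 L1-HIT; vc=[]
#4 0x26→b4/s0 L1-HIT; vc=[]
#5 0x20→b4/s0 L1-HIT; vc=[]
#6 0x21→b4/s0 L1-HIT; vc=[]
#7 0x93→b18/s2 MISS; vc=[]
#8 0x20→b4/s0 L1-HIT; vc=[]
#9 0x21→b4/s0 L1-HIT; vc=[]
#10 0x21→b4/s0 L1-HIT; vc=[]
#11 0xf4→b30/s2 MISS; vc=[18]
#12 0x23→b4/s0 L1-HIT; vc=[18]
#13 0xf2→b30/s2 L1-HIT; vc=[18]
#14 0xc5→b24/s0 MISS; vc=[18,4]
#15 0x36→b6/s2 MISS; vc=[18,4,30]
#16 0x53→b10/s2 MISS; vc=[18,4,30,6]
#17 0x36→b6/s2 VC-HIT; vc=[18,4,30,10]
#18 0x21→b4/s0 VC-HIT; vc=[18,24,30,10]
#19 0x41→b8/s0 MISS; vc=[24,30,10,4]
#20 0x20→b4/s0 VC-HIT; vc=[24,30,10,8]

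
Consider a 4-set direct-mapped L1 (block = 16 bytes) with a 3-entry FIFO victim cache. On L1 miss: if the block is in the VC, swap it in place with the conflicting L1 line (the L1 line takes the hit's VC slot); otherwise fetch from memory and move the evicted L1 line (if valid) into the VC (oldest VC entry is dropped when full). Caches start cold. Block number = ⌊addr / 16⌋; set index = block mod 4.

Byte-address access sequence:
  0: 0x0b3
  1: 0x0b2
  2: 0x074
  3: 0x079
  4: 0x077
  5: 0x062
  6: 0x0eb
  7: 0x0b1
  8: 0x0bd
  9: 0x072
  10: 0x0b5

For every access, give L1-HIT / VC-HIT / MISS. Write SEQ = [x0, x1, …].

SEQ = [MISS, L1-HIT, MISS, L1-HIT, L1-HIT, MISS, MISS, VC-HIT, L1-HIT, VC-HIT, VC-HIT]

0: 0xb3 (blk 11, set 3) → MISS  vc=[]
1: 0xb2 (blk 11, set 3) → L1-HIT  vc=[]
2: 0x74 (blk 7, set 3) → MISS  vc=[11]
3: 0x79 (blk 7, set 3) → L1-HIT  vc=[11]
4: 0x77 (blk 7, set 3) → L1-HIT  vc=[11]
5: 0x62 (blk 6, set 2) → MISS  vc=[11]
6: 0xeb (blk 14, set 2) → MISS  vc=[11, 6]
7: 0xb1 (blk 11, set 3) → VC-HIT  vc=[7, 6]
8: 0xbd (blk 11, set 3) → L1-HIT  vc=[7, 6]
9: 0x72 (blk 7, set 3) → VC-HIT  vc=[11, 6]
10: 0xb5 (blk 11, set 3) → VC-HIT  vc=[7, 6]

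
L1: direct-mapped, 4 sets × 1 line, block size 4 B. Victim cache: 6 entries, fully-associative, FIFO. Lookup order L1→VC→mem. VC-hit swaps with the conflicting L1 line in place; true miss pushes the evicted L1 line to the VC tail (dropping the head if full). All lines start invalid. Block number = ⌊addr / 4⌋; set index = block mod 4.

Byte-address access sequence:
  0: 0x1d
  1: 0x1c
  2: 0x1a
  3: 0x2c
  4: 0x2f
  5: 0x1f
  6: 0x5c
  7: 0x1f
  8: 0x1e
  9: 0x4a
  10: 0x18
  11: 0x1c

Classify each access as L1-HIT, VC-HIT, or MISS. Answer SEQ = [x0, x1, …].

0: 0x1d (blk 7, set 3) → MISS  vc=[]
1: 0x1c (blk 7, set 3) → L1-HIT  vc=[]
2: 0x1a (blk 6, set 2) → MISS  vc=[]
3: 0x2c (blk 11, set 3) → MISS  vc=[7]
4: 0x2f (blk 11, set 3) → L1-HIT  vc=[7]
5: 0x1f (blk 7, set 3) → VC-HIT  vc=[11]
6: 0x5c (blk 23, set 3) → MISS  vc=[11, 7]
7: 0x1f (blk 7, set 3) → VC-HIT  vc=[11, 23]
8: 0x1e (blk 7, set 3) → L1-HIT  vc=[11, 23]
9: 0x4a (blk 18, set 2) → MISS  vc=[11, 23, 6]
10: 0x18 (blk 6, set 2) → VC-HIT  vc=[11, 23, 18]
11: 0x1c (blk 7, set 3) → L1-HIT  vc=[11, 23, 18]

SEQ = [MISS, L1-HIT, MISS, MISS, L1-HIT, VC-HIT, MISS, VC-HIT, L1-HIT, MISS, VC-HIT, L1-HIT]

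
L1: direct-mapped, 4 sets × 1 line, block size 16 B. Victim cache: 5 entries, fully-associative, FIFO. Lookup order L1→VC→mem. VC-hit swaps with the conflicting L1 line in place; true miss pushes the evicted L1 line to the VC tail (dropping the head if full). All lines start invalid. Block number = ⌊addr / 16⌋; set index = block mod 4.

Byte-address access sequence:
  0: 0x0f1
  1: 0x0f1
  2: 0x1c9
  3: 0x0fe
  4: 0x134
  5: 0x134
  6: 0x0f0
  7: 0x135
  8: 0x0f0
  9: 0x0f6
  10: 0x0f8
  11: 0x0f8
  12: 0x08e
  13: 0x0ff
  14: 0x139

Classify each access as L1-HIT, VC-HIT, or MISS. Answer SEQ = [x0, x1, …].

SEQ = [MISS, L1-HIT, MISS, L1-HIT, MISS, L1-HIT, VC-HIT, VC-HIT, VC-HIT, L1-HIT, L1-HIT, L1-HIT, MISS, L1-HIT, VC-HIT]

#0 0xf1→b15/s3 MISS; vc=[]
#1 0xf1→b15/s3 L1-HIT; vc=[]
#2 0x1c9→b28/s0 MISS; vc=[]
#3 0xfe→b15/s3 L1-HIT; vc=[]
#4 0x134→b19/s3 MISS; vc=[15]
#5 0x134→b19/s3 L1-HIT; vc=[15]
#6 0xf0→b15/s3 VC-HIT; vc=[19]
#7 0x135→b19/s3 VC-HIT; vc=[15]
#8 0xf0→b15/s3 VC-HIT; vc=[19]
#9 0xf6→b15/s3 L1-HIT; vc=[19]
#10 0xf8→b15/s3 L1-HIT; vc=[19]
#11 0xf8→b15/s3 L1-HIT; vc=[19]
#12 0x8e→b8/s0 MISS; vc=[19,28]
#13 0xff→b15/s3 L1-HIT; vc=[19,28]
#14 0x139→b19/s3 VC-HIT; vc=[15,28]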